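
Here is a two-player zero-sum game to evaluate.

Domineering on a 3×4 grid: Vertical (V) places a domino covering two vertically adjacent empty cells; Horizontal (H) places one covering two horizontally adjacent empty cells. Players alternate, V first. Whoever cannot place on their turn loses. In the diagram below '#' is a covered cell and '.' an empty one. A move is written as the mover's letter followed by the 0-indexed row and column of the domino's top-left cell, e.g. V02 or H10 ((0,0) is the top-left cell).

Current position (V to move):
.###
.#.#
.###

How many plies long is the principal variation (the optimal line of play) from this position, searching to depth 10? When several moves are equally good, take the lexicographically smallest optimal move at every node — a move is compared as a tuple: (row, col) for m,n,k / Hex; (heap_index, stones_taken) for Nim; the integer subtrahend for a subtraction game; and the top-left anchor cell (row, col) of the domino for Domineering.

[.###/.#.#/.###] V move#1: V00:+1/####/##.#/.###*, V10:+1/.###/##.#/####
[####/##.#/.###] end (terminal -1, H#2); searched .###/.#.#/.### to 10

PV length from [.###/.#.#/.###]: 1 ply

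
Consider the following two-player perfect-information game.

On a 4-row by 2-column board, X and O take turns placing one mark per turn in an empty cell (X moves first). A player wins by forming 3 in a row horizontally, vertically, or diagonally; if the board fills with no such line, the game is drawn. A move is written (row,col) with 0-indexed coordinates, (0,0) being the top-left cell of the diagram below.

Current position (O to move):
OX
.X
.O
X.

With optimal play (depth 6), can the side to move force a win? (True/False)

[OX/.X/.O/X.] O move#1: (1,0):+0/OX/OX/.O/X.*, (2,0):+0/OX/.X/OO/X., (3,1):+0/OX/.X/.O/XO
[OX/OX/.O/X.] X move#2: (2,0):+0/OX/OX/XO/X.*, (3,1):-1/OX/OX/.O/XX
[OX/OX/XO/X.] O move#3: (3,1):+0/OX/OX/XO/XO*
[OX/OX/XO/XO] end (terminal +0, X#4); searched OX/.X/.O/X. to 6

O winning at [OX/.X/.O/X.]: False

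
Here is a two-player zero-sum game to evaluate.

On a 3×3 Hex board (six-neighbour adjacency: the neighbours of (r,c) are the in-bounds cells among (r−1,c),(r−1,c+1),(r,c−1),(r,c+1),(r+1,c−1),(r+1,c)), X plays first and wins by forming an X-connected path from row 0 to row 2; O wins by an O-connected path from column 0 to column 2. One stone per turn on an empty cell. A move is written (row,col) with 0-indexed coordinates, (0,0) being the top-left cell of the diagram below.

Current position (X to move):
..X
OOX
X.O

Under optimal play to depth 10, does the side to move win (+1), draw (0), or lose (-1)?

value(..X/OOX/X.O, X) = +1

p1 X@[..X/OOX/X.O]: (0,0)[X.X/OOX/X.O]-1 (0,1)[.XX/OOX/X.O]-1 (2,1)[..X/OOX/XXO]+1*
p2 O@[..X/OOX/XXO] terminal -1; root [..X/OOX/X.O] d10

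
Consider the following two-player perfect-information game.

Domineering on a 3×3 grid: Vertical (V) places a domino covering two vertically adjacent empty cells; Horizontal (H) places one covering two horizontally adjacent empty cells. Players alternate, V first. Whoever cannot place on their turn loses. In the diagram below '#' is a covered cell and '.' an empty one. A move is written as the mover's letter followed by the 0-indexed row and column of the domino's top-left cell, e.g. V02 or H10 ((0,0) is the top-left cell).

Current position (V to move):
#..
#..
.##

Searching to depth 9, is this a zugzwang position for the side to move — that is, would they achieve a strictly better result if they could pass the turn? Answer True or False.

[#../#../.##] V move#1: V01:+1/##./##./.##*, V02:+1/#.#/#.#/.##
[##./##./.##] end (terminal -1, H#2); searched #../#../.## to 9
if V skipped the turn, H would face:
~ [#../#../.##] H move#1: H01:+1/###/#../.##*, H11:+1/#../###/.##
~ [###/#../.##] end (terminal -1, V#2); searched #../#../.## to 9
compare (V): move=+1 vs pass=-1

zugzwang(#../#../.##, V) = False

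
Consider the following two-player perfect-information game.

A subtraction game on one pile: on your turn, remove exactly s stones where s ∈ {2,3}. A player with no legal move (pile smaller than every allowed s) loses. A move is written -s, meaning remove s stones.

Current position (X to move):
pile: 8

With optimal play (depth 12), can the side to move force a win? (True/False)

X winning at [8]: True

ply 1, X at 8 | -2=+1→6*; -3=+1→5
ply 2, O at 6 | -2=-1→4*; -3=-1→3
ply 3, X at 4 | -2=-1→2; -3=+1→1*
ply 4: 1 is terminal -1 (O); from 8 depth 12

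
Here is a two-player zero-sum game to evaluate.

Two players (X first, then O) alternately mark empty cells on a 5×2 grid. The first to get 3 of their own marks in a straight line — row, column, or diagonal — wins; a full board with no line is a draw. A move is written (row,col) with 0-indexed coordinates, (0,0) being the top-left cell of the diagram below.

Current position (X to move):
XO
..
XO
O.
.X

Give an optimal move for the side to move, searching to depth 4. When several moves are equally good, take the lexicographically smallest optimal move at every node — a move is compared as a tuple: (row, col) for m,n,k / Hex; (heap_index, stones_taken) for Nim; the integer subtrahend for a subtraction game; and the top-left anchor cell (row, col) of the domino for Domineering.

X's best at [XO/../XO/O./.X]: (1,0)

p1 X@[XO/../XO/O./.X]: (1,0)[XO/X./XO/O./.X]+1* (1,1)[XO/.X/XO/O./.X]+0 (3,1)[XO/../XO/OX/.X]-1 (4,0)[XO/../XO/O./XX]-1
p2 O@[XO/X./XO/O./.X] terminal -1; root [XO/../XO/O./.X] d4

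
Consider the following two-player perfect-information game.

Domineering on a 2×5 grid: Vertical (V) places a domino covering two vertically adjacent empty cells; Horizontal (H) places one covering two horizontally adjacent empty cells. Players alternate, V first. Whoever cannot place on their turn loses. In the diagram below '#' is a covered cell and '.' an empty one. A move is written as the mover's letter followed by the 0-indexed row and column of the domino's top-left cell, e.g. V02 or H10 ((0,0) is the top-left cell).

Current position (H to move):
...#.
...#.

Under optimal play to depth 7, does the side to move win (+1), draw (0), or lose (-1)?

[...#./...#.] H move#1: H00:-1/##.#./...#.*, H01:-1/.###./...#., H10:-1/...#./##.#., H11:-1/...#./.###.
[##.#./...#.] V move#2: V02:+1/####./..##.*, V04:-1/##.##/...##
[####./..##.] H move#3: H10:-1/####./####.*
[####./####.] V move#4: V04:+1/#####/#####*
[#####/#####] end (terminal -1, H#5); searched ...#./...#. to 7

value(...#./...#., H) = -1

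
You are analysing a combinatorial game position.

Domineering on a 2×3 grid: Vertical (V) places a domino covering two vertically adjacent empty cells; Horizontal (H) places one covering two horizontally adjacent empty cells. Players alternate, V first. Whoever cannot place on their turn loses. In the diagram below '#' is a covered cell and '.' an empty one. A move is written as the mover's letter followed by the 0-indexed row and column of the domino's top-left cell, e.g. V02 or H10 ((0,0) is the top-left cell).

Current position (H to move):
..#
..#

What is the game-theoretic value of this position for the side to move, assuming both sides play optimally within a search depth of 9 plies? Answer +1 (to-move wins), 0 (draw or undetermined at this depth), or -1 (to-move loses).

[..#/..#] H move#1: H00:+1/###/..#*, H10:+1/..#/###
[###/..#] end (terminal -1, V#2); searched ..#/..# to 9

value(..#/..#, H) = +1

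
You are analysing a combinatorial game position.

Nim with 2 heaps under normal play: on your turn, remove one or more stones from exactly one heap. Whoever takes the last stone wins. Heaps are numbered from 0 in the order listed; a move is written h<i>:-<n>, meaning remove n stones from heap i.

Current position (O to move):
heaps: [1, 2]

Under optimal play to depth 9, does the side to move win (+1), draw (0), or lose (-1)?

[(1,2)] O move#1: h0:-1:-1/(0,2), h1:-1:+1/(1,1)*, h1:-2:-1/(1,0)
[(1,1)] X move#2: h0:-1:-1/(0,1)*, h1:-1:-1/(1,0)
[(0,1)] O move#3: h1:-1:+1/(0,0)*
[(0,0)] end (terminal -1, X#4); searched (1,2) to 9

value((1,2), O) = +1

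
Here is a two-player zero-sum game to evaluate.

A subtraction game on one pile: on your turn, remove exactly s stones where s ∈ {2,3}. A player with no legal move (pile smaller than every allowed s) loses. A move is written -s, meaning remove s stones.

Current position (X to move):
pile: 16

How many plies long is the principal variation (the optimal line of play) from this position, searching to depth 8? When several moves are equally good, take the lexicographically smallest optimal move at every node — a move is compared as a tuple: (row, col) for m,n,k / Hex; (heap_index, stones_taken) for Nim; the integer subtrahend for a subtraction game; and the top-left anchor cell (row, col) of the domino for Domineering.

PV length from [16]: 6 plies

ply 1, X at 16 | -2=-1→14*; -3=-1→13
ply 2, O at 14 | -2=-1→12; -3=+1→11*
ply 3, X at 11 | -2=-1→9*; -3=-1→8
ply 4, O at 9 | -2=-1→7; -3=+1→6*
ply 5, X at 6 | -2=-1→4*; -3=-1→3
ply 6, O at 4 | -2=-1→2; -3=+1→1*
ply 7: 1 is terminal -1 (X); from 16 depth 8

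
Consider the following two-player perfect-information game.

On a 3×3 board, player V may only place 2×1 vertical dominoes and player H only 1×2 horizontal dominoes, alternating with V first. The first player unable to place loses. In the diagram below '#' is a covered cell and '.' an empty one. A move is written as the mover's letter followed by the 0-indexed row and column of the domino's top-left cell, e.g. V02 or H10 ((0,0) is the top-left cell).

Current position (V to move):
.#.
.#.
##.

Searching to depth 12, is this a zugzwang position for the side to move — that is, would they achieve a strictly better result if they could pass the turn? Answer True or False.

[.#./.#./##.] V move#1: V00:+1/##./##./##.*, V02:+1/.##/.##/##., V12:+1/.#./.##/###
[##./##./##.] end (terminal -1, H#2); searched .#./.#./##. to 12
pass branch (H moves first from the same position):
  | [.#./.#./##.] end (terminal -1, H#1); searched .#./.#./##. to 12
V moving scores +1; V passing scores +1

zugzwang(.#./.#./##., V) = False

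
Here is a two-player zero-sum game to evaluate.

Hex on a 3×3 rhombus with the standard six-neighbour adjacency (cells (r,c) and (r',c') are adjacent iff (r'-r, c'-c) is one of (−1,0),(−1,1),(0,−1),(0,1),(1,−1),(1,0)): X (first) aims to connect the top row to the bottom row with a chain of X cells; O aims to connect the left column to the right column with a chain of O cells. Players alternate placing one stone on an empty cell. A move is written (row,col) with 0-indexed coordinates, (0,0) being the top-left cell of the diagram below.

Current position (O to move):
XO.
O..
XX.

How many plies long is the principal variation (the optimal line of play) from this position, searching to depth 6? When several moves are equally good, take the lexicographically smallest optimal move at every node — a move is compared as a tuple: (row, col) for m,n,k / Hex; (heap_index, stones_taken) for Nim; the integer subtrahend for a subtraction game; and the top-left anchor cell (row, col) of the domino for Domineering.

[XO./O../XX.] O move#1: (0,2):+1/XOO/O../XX.*, (1,1):+1/XO./OO./XX., (1,2):+1/XO./O.O/XX., (2,2):-1/XO./O../XXO
[XOO/O../XX.] end (terminal -1, X#2); searched XO./O../XX. to 6

PV length from [XO./O../XX.]: 1 ply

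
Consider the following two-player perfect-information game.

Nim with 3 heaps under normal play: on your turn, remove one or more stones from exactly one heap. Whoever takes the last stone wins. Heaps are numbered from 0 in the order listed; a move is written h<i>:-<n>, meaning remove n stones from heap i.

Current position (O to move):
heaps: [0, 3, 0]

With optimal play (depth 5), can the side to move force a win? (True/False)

ply 1, O at (0,3,0) | h1:-1=-1→(0,2,0); h1:-2=-1→(0,1,0); h1:-3=+1→(0,0,0)*
ply 2: (0,0,0) is terminal -1 (X); from (0,3,0) depth 5

O winning at [(0,3,0)]: True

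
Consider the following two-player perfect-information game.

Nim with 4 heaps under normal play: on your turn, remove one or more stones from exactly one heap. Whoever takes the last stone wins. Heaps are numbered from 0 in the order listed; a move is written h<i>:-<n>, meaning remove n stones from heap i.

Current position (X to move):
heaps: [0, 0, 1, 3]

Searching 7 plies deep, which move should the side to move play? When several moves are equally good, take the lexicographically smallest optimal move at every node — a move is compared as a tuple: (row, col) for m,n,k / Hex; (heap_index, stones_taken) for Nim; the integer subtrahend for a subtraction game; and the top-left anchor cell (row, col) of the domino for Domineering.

[(0,0,1,3)] X move#1: h2:-1:-1/(0,0,0,3), h3:-1:-1/(0,0,1,2), h3:-2:+1/(0,0,1,1)*, h3:-3:-1/(0,0,1,0)
[(0,0,1,1)] O move#2: h2:-1:-1/(0,0,0,1)*, h3:-1:-1/(0,0,1,0)
[(0,0,0,1)] X move#3: h3:-1:+1/(0,0,0,0)*
[(0,0,0,0)] end (terminal -1, O#4); searched (0,0,1,3) to 7

X's best at [(0,0,1,3)]: h3:-2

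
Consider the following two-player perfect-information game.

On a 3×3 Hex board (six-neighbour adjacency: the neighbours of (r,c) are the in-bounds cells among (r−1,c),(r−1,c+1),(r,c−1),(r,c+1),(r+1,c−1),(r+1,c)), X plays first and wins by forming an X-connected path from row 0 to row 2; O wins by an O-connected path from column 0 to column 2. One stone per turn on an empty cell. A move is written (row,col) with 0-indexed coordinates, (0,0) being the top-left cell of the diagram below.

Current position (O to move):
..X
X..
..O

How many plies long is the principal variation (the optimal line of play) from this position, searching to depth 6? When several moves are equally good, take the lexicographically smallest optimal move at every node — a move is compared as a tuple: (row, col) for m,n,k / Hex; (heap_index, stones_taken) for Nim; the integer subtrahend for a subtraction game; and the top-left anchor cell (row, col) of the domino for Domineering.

p1 O@[..X/X../..O]: (0,0)[O.X/X../..O]-1* (0,1)[.OX/X../..O]-1 (1,1)[..X/XO./..O]-1 (1,2)[..X/X.O/..O]-1 (2,0)[..X/X../O.O]-1 (2,1)[..X/X../.OO]-1
p2 X@[O.X/X../..O]: (0,1)[OXX/X../..O]+1* (1,1)[O.X/XX./..O]+1 (1,2)[O.X/X.X/..O]+1 (2,0)[O.X/X../X.O]+1 (2,1)[O.X/X../.XO]+1
p3 O@[OXX/X../..O]: (1,1)[OXX/XO./..O]-1* (1,2)[OXX/X.O/..O]-1 (2,0)[OXX/X../O.O]-1 (2,1)[OXX/X../.OO]-1
p4 X@[OXX/XO./..O]: (1,2)[OXX/XOX/..O]+1* (2,0)[OXX/XO./X.O]+1 (2,1)[OXX/XO./.XO]+1
p5 O@[OXX/XOX/..O]: (2,0)[OXX/XOX/O.O]-1* (2,1)[OXX/XOX/.OO]-1
p6 X@[OXX/XOX/O.O]: (2,1)[OXX/XOX/OXO]+1*
p7 O@[OXX/XOX/OXO] terminal -1; root [..X/X../..O] d6

PV length from [..X/X../..O]: 6 plies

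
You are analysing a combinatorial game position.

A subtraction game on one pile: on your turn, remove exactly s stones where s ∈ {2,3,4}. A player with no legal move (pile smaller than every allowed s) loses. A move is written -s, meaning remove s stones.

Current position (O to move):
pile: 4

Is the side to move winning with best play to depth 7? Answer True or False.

ply 1, O at 4 | -2=-1→2; -3=+1→1*; -4=+1→0
ply 2: 1 is terminal -1 (X); from 4 depth 7

O winning at [4]: True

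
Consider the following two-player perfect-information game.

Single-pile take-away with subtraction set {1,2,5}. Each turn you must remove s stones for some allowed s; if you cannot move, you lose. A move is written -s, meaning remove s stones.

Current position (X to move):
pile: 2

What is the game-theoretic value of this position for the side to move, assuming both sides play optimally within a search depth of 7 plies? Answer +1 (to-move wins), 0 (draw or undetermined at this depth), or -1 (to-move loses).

value(2, X) = +1

ply 1, X at 2 | -1=-1→1; -2=+1→0*
ply 2: 0 is terminal -1 (O); from 2 depth 7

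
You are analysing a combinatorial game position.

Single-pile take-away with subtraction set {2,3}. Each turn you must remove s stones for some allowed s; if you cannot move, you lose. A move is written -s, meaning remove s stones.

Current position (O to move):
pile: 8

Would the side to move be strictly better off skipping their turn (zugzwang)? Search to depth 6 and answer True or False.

p1 O@[8]: -2[6]+1* -3[5]+1
p2 X@[6]: -2[4]-1* -3[3]-1
p3 O@[4]: -2[2]-1 -3[1]+1*
p4 X@[1] terminal -1; root [8] d6
suppose O passes — search the same position with X to move:
pass> p1 X@[8]: -2[6]+1* -3[5]+1
pass> p2 O@[6]: -2[4]-1* -3[3]-1
pass> p3 X@[4]: -2[2]-1 -3[1]+1*
pass> p4 O@[1] terminal -1; root [8] d6
for O: play +1, pass -1

zugzwang(8, O) = False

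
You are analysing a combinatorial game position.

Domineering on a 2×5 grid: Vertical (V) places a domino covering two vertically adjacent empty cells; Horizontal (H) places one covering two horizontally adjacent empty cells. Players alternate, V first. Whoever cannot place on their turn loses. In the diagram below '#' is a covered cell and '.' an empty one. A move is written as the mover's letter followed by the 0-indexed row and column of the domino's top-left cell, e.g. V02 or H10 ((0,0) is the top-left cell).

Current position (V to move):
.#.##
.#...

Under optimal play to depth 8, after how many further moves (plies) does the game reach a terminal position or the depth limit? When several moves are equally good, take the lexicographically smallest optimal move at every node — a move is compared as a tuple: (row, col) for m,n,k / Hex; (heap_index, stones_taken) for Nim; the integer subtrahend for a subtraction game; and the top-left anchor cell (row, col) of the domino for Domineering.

PV length from [.#.##/.#...]: 3 plies

ply 1, V at .#.##/.#... | V00=-1→##.##/##...; V02=+1→.####/.##..*
ply 2, H at .####/.##.. | H13=-1→.####/.####*
ply 3, V at .####/.#### | V00=+1→#####/#####*
ply 4: #####/##### is terminal -1 (H); from .#.##/.#... depth 8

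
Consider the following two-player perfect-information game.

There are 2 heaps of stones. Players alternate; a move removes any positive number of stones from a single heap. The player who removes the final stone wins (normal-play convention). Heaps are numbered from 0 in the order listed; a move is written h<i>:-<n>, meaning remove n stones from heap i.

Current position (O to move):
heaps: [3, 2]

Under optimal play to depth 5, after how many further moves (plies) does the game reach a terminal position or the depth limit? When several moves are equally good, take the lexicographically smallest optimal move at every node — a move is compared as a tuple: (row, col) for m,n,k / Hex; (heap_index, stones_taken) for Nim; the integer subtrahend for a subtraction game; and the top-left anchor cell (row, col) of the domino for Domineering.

PV length from [(3,2)]: 5 plies

ply 1, O at (3,2) | h0:-1=+1→(2,2)*; h0:-2=-1→(1,2); h0:-3=-1→(0,2); h1:-1=-1→(3,1); h1:-2=-1→(3,0)
ply 2, X at (2,2) | h0:-1=-1→(1,2)*; h0:-2=-1→(0,2); h1:-1=-1→(2,1); h1:-2=-1→(2,0)
ply 3, O at (1,2) | h0:-1=-1→(0,2); h1:-1=+1→(1,1)*; h1:-2=-1→(1,0)
ply 4, X at (1,1) | h0:-1=-1→(0,1)*; h1:-1=-1→(1,0)
ply 5, O at (0,1) | h1:-1=+1→(0,0)*
ply 6: (0,0) is terminal -1 (X); from (3,2) depth 5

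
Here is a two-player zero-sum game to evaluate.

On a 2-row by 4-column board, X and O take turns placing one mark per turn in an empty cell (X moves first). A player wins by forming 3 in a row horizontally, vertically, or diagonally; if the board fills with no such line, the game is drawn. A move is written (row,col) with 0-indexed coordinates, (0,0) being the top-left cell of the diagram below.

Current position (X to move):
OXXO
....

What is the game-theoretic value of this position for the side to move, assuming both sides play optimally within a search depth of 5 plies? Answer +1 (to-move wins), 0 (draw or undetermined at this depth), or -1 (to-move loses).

value(OXXO/...., X) = 0

ply 1, X at OXXO/.... | (1,0)=+0→OXXO/X...*; (1,1)=+0→OXXO/.X..; (1,2)=+0→OXXO/..X.; (1,3)=+0→OXXO/...X
ply 2, O at OXXO/X... | (1,1)=+0→OXXO/XO..*; (1,2)=+0→OXXO/X.O.; (1,3)=+0→OXXO/X..O
ply 3, X at OXXO/XO.. | (1,2)=+0→OXXO/XOX.*; (1,3)=+0→OXXO/XO.X
ply 4, O at OXXO/XOX. | (1,3)=+0→OXXO/XOXO*
ply 5: OXXO/XOXO is terminal +0 (X); from OXXO/.... depth 5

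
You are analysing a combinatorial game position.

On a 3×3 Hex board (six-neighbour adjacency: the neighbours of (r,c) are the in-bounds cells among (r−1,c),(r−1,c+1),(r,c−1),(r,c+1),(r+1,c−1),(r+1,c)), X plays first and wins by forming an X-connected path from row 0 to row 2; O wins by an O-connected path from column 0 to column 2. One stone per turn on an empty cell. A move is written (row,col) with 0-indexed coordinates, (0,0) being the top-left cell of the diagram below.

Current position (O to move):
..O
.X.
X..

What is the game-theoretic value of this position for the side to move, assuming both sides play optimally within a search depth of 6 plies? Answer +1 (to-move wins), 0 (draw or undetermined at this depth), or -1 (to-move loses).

value(..O/.X./X.., O) = +1

ply 1, O at ..O/.X./X.. | (0,0)=-1→O.O/.X./X..; (0,1)=+1→.OO/.X./X..*; (1,0)=-1→..O/OX./X..; (1,2)=-1→..O/.XO/X..; (2,1)=-1→..O/.X./XO.; (2,2)=-1→..O/.X./X.O
ply 2, X at .OO/.X./X.. | (0,0)=-1→XOO/.X./X..*; (1,0)=-1→.OO/XX./X..; (1,2)=-1→.OO/.XX/X..; (2,1)=-1→.OO/.X./XX.; (2,2)=-1→.OO/.X./X.X
ply 3, O at XOO/.X./X.. | (1,0)=+1→XOO/OX./X..*; (1,2)=-1→XOO/.XO/X..; (2,1)=-1→XOO/.X./XO.; (2,2)=-1→XOO/.X./X.O
ply 4: XOO/OX./X.. is terminal -1 (X); from ..O/.X./X.. depth 6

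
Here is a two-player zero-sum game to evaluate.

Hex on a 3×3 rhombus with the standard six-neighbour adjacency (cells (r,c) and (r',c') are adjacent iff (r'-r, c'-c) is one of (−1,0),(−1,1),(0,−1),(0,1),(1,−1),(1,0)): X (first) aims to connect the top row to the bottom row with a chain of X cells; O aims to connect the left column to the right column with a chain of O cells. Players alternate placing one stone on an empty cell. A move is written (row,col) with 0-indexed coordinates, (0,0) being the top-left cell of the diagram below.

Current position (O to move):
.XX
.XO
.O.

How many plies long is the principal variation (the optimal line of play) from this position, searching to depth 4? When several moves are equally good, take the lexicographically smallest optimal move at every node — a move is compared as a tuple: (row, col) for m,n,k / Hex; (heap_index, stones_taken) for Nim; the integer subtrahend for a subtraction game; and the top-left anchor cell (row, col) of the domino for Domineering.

PV length from [.XX/.XO/.O.]: 1 ply

[.XX/.XO/.O.] O move#1: (0,0):-1/OXX/.XO/.O., (1,0):-1/.XX/OXO/.O., (2,0):+1/.XX/.XO/OO.*, (2,2):-1/.XX/.XO/.OO
[.XX/.XO/OO.] end (terminal -1, X#2); searched .XX/.XO/.O. to 4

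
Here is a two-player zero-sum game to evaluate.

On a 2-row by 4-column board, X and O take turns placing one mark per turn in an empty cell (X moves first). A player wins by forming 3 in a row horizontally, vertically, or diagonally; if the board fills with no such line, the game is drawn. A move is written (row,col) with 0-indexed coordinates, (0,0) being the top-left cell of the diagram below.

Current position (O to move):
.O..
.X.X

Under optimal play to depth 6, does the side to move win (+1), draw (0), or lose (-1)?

value(.O../.X.X, O) = 0

ply 1, O at .O../.X.X | (0,0)=-1→OO../.X.X; (0,2)=-1→.OO./.X.X; (0,3)=-1→.O.O/.X.X; (1,0)=-1→.O../OX.X; (1,2)=+0→.O../.XOX*
ply 2, X at .O../.XOX | (0,0)=+0→XO../.XOX*; (0,2)=+0→.OX./.XOX; (0,3)=+0→.O.X/.XOX; (1,0)=-1→.O../XXOX
ply 3, O at XO../.XOX | (0,2)=+0→XOO./.XOX*; (0,3)=+0→XO.O/.XOX; (1,0)=+0→XO../OXOX
ply 4, X at XOO./.XOX | (0,3)=+0→XOOX/.XOX*; (1,0)=-1→XOO./XXOX
ply 5, O at XOOX/.XOX | (1,0)=+0→XOOX/OXOX*
ply 6: XOOX/OXOX is terminal +0 (X); from .O../.X.X depth 6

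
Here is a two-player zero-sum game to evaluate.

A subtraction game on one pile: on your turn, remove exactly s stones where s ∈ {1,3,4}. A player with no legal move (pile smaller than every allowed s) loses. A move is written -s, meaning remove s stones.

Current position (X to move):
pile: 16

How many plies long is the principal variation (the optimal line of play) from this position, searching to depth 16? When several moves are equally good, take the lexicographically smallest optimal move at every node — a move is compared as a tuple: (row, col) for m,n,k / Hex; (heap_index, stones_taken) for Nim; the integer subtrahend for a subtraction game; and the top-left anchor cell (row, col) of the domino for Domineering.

ply 1, X at 16 | -1=-1→15*; -3=-1→13; -4=-1→12
ply 2, O at 15 | -1=+1→14*; -3=-1→12; -4=-1→11
ply 3, X at 14 | -1=-1→13*; -3=-1→11; -4=-1→10
ply 4, O at 13 | -1=-1→12; -3=-1→10; -4=+1→9*
ply 5, X at 9 | -1=-1→8*; -3=-1→6; -4=-1→5
ply 6, O at 8 | -1=+1→7*; -3=-1→5; -4=-1→4
ply 7, X at 7 | -1=-1→6*; -3=-1→4; -4=-1→3
ply 8, O at 6 | -1=-1→5; -3=-1→3; -4=+1→2*
ply 9, X at 2 | -1=-1→1*
ply 10, O at 1 | -1=+1→0*
ply 11: 0 is terminal -1 (X); from 16 depth 16

PV length from [16]: 10 plies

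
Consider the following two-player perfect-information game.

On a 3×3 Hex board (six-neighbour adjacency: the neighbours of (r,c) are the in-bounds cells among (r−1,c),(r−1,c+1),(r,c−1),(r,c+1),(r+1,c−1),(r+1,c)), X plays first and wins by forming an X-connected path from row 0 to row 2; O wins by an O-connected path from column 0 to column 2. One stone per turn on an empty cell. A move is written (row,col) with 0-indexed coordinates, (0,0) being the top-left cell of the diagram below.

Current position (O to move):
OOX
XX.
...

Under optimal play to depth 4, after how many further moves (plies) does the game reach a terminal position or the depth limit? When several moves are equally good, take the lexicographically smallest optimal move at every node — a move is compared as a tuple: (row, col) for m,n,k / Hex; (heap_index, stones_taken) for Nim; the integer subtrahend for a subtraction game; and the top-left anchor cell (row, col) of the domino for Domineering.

[OOX/XX./...] O move#1: (1,2):-1/OOX/XXO/...*, (2,0):-1/OOX/XX./O.., (2,1):-1/OOX/XX./.O., (2,2):-1/OOX/XX./..O
[OOX/XXO/...] X move#2: (2,0):+1/OOX/XXO/X..*, (2,1):+1/OOX/XXO/.X., (2,2):+1/OOX/XXO/..X
[OOX/XXO/X..] end (terminal -1, O#3); searched OOX/XX./... to 4

PV length from [OOX/XX./...]: 2 plies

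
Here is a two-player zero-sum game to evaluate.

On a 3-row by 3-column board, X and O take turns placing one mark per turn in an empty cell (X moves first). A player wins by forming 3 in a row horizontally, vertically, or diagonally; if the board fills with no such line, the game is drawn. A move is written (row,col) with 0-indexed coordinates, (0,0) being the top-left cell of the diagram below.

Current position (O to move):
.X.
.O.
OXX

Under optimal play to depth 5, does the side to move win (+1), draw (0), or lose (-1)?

value(.X./.O./OXX, O) = +1

[.X./.O./OXX] O move#1: (0,0):+1/OX./.O./OXX*, (0,2):+1/.XO/.O./OXX, (1,0):+1/.X./OO./OXX, (1,2):+1/.X./.OO/OXX
[OX./.O./OXX] X move#2: (0,2):-1/OXX/.O./OXX*, (1,0):-1/OX./XO./OXX, (1,2):-1/OX./.OX/OXX
[OXX/.O./OXX] O move#3: (1,0):+1/OXX/OO./OXX*, (1,2):+0/OXX/.OO/OXX
[OXX/OO./OXX] end (terminal -1, X#4); searched .X./.O./OXX to 5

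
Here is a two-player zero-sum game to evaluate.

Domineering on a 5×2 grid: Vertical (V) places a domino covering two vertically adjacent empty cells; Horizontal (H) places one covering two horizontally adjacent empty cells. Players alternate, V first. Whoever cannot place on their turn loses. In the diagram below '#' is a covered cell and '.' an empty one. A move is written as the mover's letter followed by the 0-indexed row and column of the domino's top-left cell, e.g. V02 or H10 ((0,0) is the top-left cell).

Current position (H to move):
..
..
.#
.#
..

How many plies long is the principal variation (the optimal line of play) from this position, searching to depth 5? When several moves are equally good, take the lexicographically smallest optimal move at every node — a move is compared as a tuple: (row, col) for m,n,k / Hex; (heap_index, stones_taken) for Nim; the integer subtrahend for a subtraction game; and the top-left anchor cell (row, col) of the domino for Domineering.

PV length from [../../.#/.#/..]: 3 plies

ply 1, H at ../../.#/.#/.. | H00=+1→##/../.#/.#/..*; H10=+1→../##/.#/.#/..; H40=-1→../../.#/.#/##
ply 2, V at ##/../.#/.#/.. | V10=-1→##/#./##/.#/..*; V20=-1→##/../##/##/..; V30=-1→##/../.#/##/#.
ply 3, H at ##/#./##/.#/.. | H40=+1→##/#./##/.#/##*
ply 4: ##/#./##/.#/## is terminal -1 (V); from ../../.#/.#/.. depth 5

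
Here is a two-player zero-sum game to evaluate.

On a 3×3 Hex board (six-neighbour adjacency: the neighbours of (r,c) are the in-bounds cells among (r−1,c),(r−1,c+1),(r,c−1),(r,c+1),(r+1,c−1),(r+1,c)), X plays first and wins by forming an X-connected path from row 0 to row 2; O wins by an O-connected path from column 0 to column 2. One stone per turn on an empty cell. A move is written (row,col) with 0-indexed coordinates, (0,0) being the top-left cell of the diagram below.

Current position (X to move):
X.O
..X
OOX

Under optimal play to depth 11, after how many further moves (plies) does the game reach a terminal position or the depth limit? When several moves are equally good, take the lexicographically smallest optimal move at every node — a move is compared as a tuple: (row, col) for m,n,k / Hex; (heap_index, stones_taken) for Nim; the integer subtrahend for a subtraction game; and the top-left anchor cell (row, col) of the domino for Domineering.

PV length from [X.O/..X/OOX]: 3 plies

ply 1, X at X.O/..X/OOX | (0,1)=-1→XXO/..X/OOX; (1,0)=-1→X.O/X.X/OOX; (1,1)=+1→X.O/.XX/OOX*
ply 2, O at X.O/.XX/OOX | (0,1)=-1→XOO/.XX/OOX*; (1,0)=-1→X.O/OXX/OOX
ply 3, X at XOO/.XX/OOX | (1,0)=+1→XOO/XXX/OOX*
ply 4: XOO/XXX/OOX is terminal -1 (O); from X.O/..X/OOX depth 11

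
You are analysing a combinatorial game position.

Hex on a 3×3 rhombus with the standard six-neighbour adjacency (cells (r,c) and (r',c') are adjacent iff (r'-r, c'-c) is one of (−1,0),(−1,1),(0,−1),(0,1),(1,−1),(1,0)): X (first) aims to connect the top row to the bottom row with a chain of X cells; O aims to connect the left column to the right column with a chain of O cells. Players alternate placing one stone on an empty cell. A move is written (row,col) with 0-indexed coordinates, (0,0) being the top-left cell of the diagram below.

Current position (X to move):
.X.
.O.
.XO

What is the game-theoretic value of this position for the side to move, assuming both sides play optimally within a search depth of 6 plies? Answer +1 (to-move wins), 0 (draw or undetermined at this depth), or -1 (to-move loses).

value(.X./.O./.XO, X) = -1

[.X./.O./.XO] X move#1: (0,0):-1/XX./.O./.XO*, (0,2):-1/.XX/.O./.XO, (1,0):-1/.X./XO./.XO, (1,2):-1/.X./.OX/.XO, (2,0):-1/.X./.O./XXO
[XX./.O./.XO] O move#2: (0,2):+1/XXO/.O./.XO*, (1,0):+1/XX./OO./.XO, (1,2):+1/XX./.OO/.XO, (2,0):+1/XX./.O./OXO
[XXO/.O./.XO] X move#3: (1,0):-1/XXO/XO./.XO*, (1,2):-1/XXO/.OX/.XO, (2,0):-1/XXO/.O./XXO
[XXO/XO./.XO] O move#4: (1,2):-1/XXO/XOO/.XO, (2,0):+1/XXO/XO./OXO*
[XXO/XO./OXO] end (terminal -1, X#5); searched .X./.O./.XO to 6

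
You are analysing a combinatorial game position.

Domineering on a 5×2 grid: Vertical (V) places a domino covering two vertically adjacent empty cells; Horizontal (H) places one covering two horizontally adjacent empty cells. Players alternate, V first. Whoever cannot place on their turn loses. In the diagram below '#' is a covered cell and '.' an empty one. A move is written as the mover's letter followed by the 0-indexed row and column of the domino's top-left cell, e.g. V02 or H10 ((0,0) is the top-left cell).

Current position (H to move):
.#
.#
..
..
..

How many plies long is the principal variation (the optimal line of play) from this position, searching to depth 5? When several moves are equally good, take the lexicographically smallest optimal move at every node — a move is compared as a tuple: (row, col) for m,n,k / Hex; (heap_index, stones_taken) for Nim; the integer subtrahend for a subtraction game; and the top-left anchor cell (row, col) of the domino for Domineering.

ply 1, H at .#/.#/../../.. | H20=-1→.#/.#/##/../..; H30=+1→.#/.#/../##/..*; H40=-1→.#/.#/../../##
ply 2, V at .#/.#/../##/.. | V00=-1→##/##/../##/..*; V10=-1→.#/##/#./##/..
ply 3, H at ##/##/../##/.. | H20=+1→##/##/##/##/..*; H40=+1→##/##/../##/##
ply 4: ##/##/##/##/.. is terminal -1 (V); from .#/.#/../../.. depth 5

PV length from [.#/.#/../../..]: 3 plies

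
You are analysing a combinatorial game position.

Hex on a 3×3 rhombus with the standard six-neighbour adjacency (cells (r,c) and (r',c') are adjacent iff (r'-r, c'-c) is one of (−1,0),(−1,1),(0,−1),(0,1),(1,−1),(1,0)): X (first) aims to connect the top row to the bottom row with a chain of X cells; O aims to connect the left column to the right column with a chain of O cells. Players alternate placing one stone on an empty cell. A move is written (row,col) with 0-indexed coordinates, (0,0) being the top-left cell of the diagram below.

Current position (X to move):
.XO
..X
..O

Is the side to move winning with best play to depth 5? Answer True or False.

p1 X@[.XO/..X/..O]: (0,0)[XXO/..X/..O]-1 (1,0)[.XO/X.X/..O]-1 (1,1)[.XO/.XX/..O]+1* (2,0)[.XO/..X/X.O]+1 (2,1)[.XO/..X/.XO]-1
p2 O@[.XO/.XX/..O]: (0,0)[OXO/.XX/..O]-1* (1,0)[.XO/OXX/..O]-1 (2,0)[.XO/.XX/O.O]-1 (2,1)[.XO/.XX/.OO]-1
p3 X@[OXO/.XX/..O]: (1,0)[OXO/XXX/..O]+1* (2,0)[OXO/.XX/X.O]+1 (2,1)[OXO/.XX/.XO]+1
p4 O@[OXO/XXX/..O]: (2,0)[OXO/XXX/O.O]-1* (2,1)[OXO/XXX/.OO]-1
p5 X@[OXO/XXX/O.O]: (2,1)[OXO/XXX/OXO]+1*
p6 O@[OXO/XXX/OXO] terminal -1; root [.XO/..X/..O] d5

X winning at [.XO/..X/..O]: True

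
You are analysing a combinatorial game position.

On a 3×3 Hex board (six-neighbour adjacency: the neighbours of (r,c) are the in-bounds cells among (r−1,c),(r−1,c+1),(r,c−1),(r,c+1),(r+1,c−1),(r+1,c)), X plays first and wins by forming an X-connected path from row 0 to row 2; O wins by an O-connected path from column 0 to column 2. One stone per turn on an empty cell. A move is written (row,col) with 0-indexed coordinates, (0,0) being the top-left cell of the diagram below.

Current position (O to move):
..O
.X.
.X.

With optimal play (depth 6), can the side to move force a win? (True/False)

p1 O@[..O/.X./.X.]: (0,0)[O.O/.X./.X.]-1 (0,1)[.OO/.X./.X.]+1* (1,0)[..O/OX./.X.]-1 (1,2)[..O/.XO/.X.]-1 (2,0)[..O/.X./OX.]-1 (2,2)[..O/.X./.XO]-1
p2 X@[.OO/.X./.X.]: (0,0)[XOO/.X./.X.]-1* (1,0)[.OO/XX./.X.]-1 (1,2)[.OO/.XX/.X.]-1 (2,0)[.OO/.X./XX.]-1 (2,2)[.OO/.X./.XX]-1
p3 O@[XOO/.X./.X.]: (1,0)[XOO/OX./.X.]+1* (1,2)[XOO/.XO/.X.]-1 (2,0)[XOO/.X./OX.]-1 (2,2)[XOO/.X./.XO]-1
p4 X@[XOO/OX./.X.] terminal -1; root [..O/.X./.X.] d6

O winning at [..O/.X./.X.]: True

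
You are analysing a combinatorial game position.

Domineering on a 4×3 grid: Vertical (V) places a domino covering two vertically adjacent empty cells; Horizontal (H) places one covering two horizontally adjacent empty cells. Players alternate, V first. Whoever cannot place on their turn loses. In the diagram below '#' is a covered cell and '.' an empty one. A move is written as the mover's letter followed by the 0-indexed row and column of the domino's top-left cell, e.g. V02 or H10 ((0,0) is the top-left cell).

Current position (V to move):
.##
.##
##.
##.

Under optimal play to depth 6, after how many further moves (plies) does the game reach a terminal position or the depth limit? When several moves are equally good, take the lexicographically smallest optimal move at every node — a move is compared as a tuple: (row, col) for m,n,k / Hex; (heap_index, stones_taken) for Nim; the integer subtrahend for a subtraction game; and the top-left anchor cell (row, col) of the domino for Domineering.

[.##/.##/##./##.] V move#1: V00:+1/###/###/##./##.*, V22:+1/.##/.##/###/###
[###/###/##./##.] end (terminal -1, H#2); searched .##/.##/##./##. to 6

PV length from [.##/.##/##./##.]: 1 ply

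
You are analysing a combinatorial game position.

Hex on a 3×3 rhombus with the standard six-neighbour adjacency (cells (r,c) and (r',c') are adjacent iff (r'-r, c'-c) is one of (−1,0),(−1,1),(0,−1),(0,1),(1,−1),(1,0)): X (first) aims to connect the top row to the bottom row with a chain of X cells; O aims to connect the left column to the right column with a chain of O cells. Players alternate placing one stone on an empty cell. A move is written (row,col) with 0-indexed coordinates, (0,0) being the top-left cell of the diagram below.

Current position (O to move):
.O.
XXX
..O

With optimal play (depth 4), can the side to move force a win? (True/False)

p1 O@[.O./XXX/..O]: (0,0)[OO./XXX/..O]-1* (0,2)[.OO/XXX/..O]-1 (2,0)[.O./XXX/O.O]-1 (2,1)[.O./XXX/.OO]-1
p2 X@[OO./XXX/..O]: (0,2)[OOX/XXX/..O]+1* (2,0)[OO./XXX/X.O]-1 (2,1)[OO./XXX/.XO]-1
p3 O@[OOX/XXX/..O]: (2,0)[OOX/XXX/O.O]-1* (2,1)[OOX/XXX/.OO]-1
p4 X@[OOX/XXX/O.O]: (2,1)[OOX/XXX/OXO]+1*
p5 O@[OOX/XXX/OXO] terminal -1; root [.O./XXX/..O] d4

O winning at [.O./XXX/..O]: False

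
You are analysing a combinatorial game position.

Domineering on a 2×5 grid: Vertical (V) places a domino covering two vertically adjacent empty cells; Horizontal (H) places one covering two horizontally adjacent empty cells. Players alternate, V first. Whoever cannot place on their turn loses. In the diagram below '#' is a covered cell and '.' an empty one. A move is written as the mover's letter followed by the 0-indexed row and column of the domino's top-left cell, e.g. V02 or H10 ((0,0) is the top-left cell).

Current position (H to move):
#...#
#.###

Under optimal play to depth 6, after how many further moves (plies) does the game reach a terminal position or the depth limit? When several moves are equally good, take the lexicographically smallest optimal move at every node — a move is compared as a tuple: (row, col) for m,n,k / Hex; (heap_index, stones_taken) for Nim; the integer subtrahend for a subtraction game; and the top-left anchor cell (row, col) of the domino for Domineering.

ply 1, H at #...#/#.### | H01=+1→###.#/#.###*; H02=-1→#.###/#.###
ply 2: ###.#/#.### is terminal -1 (V); from #...#/#.### depth 6

PV length from [#...#/#.###]: 1 ply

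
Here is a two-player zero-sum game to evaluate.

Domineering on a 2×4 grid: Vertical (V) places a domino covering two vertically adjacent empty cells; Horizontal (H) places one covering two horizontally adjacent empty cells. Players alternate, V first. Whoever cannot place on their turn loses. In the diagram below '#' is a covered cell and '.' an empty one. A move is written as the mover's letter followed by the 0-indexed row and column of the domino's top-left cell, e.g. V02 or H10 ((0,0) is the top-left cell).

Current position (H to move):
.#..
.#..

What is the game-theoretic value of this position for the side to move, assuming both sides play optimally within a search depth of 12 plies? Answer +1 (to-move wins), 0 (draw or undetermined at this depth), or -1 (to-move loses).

[.#../.#..] H move#1: H02:+1/.###/.#..*, H12:+1/.#../.###
[.###/.#..] V move#2: V00:-1/####/##..*
[####/##..] H move#3: H12:+1/####/####*
[####/####] end (terminal -1, V#4); searched .#../.#.. to 12

value(.#../.#.., H) = +1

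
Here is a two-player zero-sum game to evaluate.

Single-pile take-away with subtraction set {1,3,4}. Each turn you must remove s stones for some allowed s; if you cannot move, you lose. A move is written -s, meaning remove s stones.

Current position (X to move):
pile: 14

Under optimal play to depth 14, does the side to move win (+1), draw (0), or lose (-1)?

value(14, X) = -1

p1 X@[14]: -1[13]-1* -3[11]-1 -4[10]-1
p2 O@[13]: -1[12]-1 -3[10]-1 -4[9]+1*
p3 X@[9]: -1[8]-1* -3[6]-1 -4[5]-1
p4 O@[8]: -1[7]+1* -3[5]-1 -4[4]-1
p5 X@[7]: -1[6]-1* -3[4]-1 -4[3]-1
p6 O@[6]: -1[5]-1 -3[3]-1 -4[2]+1*
p7 X@[2]: -1[1]-1*
p8 O@[1]: -1[0]+1*
p9 X@[0] terminal -1; root [14] d14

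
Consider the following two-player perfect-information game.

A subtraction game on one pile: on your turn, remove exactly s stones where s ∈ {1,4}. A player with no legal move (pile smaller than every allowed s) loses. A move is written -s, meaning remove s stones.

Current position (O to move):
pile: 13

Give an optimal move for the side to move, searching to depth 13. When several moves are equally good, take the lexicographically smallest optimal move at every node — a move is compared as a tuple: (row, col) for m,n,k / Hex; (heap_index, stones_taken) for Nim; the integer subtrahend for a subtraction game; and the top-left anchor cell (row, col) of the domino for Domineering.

O's best at [13]: -1

ply 1, O at 13 | -1=+1→12*; -4=-1→9
ply 2, X at 12 | -1=-1→11*; -4=-1→8
ply 3, O at 11 | -1=+1→10*; -4=+1→7
ply 4, X at 10 | -1=-1→9*; -4=-1→6
ply 5, O at 9 | -1=-1→8; -4=+1→5*
ply 6, X at 5 | -1=-1→4*; -4=-1→1
ply 7, O at 4 | -1=-1→3; -4=+1→0*
ply 8: 0 is terminal -1 (X); from 13 depth 13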